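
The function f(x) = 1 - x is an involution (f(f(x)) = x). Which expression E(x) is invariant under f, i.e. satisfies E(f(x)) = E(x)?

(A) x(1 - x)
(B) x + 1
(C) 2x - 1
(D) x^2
A

Replace x by f(x) = 1 - x in each option and simplify. As a quick numerical cross-check, also compare E(3) with E(f(3)) = E(-2).

(A) x(1 - x)  ->  (1 - x)(1 - (1 - x)), which simplifies back to x(1 - x); check: E(3) = -6, E(-2) = -6.   [invariant]
(B) x + 1  ->  (1 - x) + 1 = 2 - x; check: E(3) = 4 but E(-2) = -1.   [not invariant]
(C) 2x - 1  ->  2(1 - x) - 1 = 1 - 2x; check: E(3) = 5 but E(-2) = -5.   [not invariant]
(D) x^2  ->  (1 - x)^2 = (x - 1)^2; check: E(3) = 9 but E(-2) = 4.   [not invariant]

Only (A) is unchanged. E is symmetric under swapping x with f(x) = 1 - x, which is exactly what an involution does.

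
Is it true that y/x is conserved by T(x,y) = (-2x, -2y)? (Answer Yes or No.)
Yes

Substitute T(x,y) = (-2x, -2y) into the expression and compare with the original.

Original: y/x
After applying T: (-2y)/(-2x) = y/x

This is identical to the original y/x, so the expression is invariant.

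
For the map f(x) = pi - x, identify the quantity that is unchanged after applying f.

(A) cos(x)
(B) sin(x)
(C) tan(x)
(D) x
B

For f(x) = pi - x:
sin(pi - x) = sin(x), so sine is invariant under this transformation.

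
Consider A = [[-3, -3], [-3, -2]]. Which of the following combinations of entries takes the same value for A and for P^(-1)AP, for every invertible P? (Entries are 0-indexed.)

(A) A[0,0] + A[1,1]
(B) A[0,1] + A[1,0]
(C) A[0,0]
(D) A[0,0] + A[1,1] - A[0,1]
A

A[0,0] + A[1,1] is the trace of A. By the cyclic property of the trace, tr(P^(-1)AP) = tr(APP^(-1)) = tr(A), so it is the same for every matrix similar to A.

The other combinations are not similarity invariants. For example, take P = [[1, -1], [0, 1]] (det P = 1), so P^(-1) = [[1, 1], [0, 1]] and
B = P^(-1)AP = [[-6, 1], [-3, 1]].
Evaluating each option on A and on B:
(A) A[0,0] + A[1,1]: -5 for A, -5 for B -> unchanged
(B) A[0,1] + A[1,0]: -6 for A, -2 for B -> changes
(C) A[0,0]: -3 for A, -6 for B -> changes
(D) A[0,0] + A[1,1] - A[0,1]: -2 for A, -6 for B -> changes

Only (A) A[0,0] + A[1,1] = -5 survives (and it does so for every P, not just this one), so it is the invariant.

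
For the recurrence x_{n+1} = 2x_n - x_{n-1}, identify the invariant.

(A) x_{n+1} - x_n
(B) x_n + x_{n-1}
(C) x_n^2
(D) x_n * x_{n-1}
A

For the recurrence x_{n+1} = 2x_n - x_{n-1}:

If x_{n+1} = 2x_n - x_{n-1}, then:
x_{n+1} - x_n = x_n - x_{n-1}
The first difference is constant throughout the sequence.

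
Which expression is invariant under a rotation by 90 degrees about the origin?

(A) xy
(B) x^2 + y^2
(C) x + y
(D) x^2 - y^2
B

A rotation by 90 degrees sends (x, y) to (-y, x).
Substitute the transformed coordinates into each option and compare with the original:
(A) xy  ->  (-y)(x) = -xy   [differs from xy: not invariant]
(B) x^2 + y^2  ->  (-y)^2 + (x)^2 = x^2 + y^2   [equals x^2 + y^2: invariant]
(C) x + y  ->  (-y) + (x) = x - y   [differs from x + y: not invariant]
(D) x^2 - y^2  ->  (-y)^2 - (x)^2 = -x^2 + y^2   [differs from x^2 - y^2: not invariant]

Only option (B), x^2 + y^2, is unchanged by the transformation.
Geometrically, x^2 + y^2 is the squared distance from the origin, which every rotation about the origin preserves.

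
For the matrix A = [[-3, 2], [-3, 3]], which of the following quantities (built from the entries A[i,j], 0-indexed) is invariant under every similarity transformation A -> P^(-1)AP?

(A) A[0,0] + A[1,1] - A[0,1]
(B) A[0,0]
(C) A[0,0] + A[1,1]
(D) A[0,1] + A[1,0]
C

A[0,0] + A[1,1] is the trace of A. By the cyclic property of the trace, tr(P^(-1)AP) = tr(APP^(-1)) = tr(A), so it is the same for every matrix similar to A.

The other combinations are not similarity invariants. For example, take P = [[1, 1], [0, 1]] (det P = 1), so P^(-1) = [[1, -1], [0, 1]] and
B = P^(-1)AP = [[0, -1], [-3, 0]].
Evaluating each option on A and on B:
(A) A[0,0] + A[1,1] - A[0,1]: -2 for A, 1 for B -> changes
(B) A[0,0]: -3 for A, 0 for B -> changes
(C) A[0,0] + A[1,1]: 0 for A, 0 for B -> unchanged
(D) A[0,1] + A[1,0]: -1 for A, -4 for B -> changes

Only (C) A[0,0] + A[1,1] = 0 survives (and it does so for every P, not just this one), so it is the invariant.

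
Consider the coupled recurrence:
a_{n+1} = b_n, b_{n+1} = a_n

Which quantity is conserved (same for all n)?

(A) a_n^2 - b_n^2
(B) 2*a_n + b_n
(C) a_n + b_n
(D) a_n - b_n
C

Replace a_n by a_{n+1} = b_n and b_n by b_{n+1} = a_n in each option and simplify:
(A) a_n^2 - b_n^2  ->  (b_n)^2 - (a_n)^2 = -a_n^2 + b_n^2   [not conserved]
(B) 2*a_n + b_n  ->  2*(b_n) + (a_n) = a_n + 2*b_n   [not conserved]
(C) a_n + b_n  ->  (b_n) + (a_n) = a_n + b_n   [conserved]
(D) a_n - b_n  ->  (b_n) - (a_n) = -a_n + b_n   [not conserved]

Only (C) a_n + b_n returns to itself after one step, so it is the conserved quantity.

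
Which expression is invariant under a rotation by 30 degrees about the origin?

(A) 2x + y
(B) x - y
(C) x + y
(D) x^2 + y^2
D

A rotation by 30 degrees sends (x, y) to (sqrt(3)x/2 - y/2, x/2 + sqrt(3)y/2).
Substitute the transformed coordinates into each option and compare with the original:
(A) 2x + y  ->  2(sqrt(3)x/2 - y/2) + (x/2 + sqrt(3)y/2) = x/2 + sqrt(3)x - y + sqrt(3)y/2   [differs from 2x + y: not invariant]
(B) x - y  ->  (sqrt(3)x/2 - y/2) - (x/2 + sqrt(3)y/2) = -x/2 + sqrt(3)x/2 - sqrt(3)y/2 - y/2   [differs from x - y: not invariant]
(C) x + y  ->  (sqrt(3)x/2 - y/2) + (x/2 + sqrt(3)y/2) = x/2 + sqrt(3)x/2 - y/2 + sqrt(3)y/2   [differs from x + y: not invariant]
(D) x^2 + y^2  ->  (sqrt(3)x/2 - y/2)^2 + (x/2 + sqrt(3)y/2)^2 = x^2 + y^2   [equals x^2 + y^2: invariant]

Only option (D), x^2 + y^2, is unchanged by the transformation.
Geometrically, x^2 + y^2 is the squared distance from the origin, which every rotation about the origin preserves.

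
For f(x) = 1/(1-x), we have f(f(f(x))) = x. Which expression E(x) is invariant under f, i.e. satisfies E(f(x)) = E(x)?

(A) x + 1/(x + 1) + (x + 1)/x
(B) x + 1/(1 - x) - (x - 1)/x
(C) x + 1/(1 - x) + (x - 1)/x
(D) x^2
C

Replace x by f(x) = 1/(1 - x) in each option and simplify. As a quick numerical cross-check, also compare E(3) with E(f(3)) = E(-1/2).

(A) x + 1/(x + 1) + (x + 1)/x  ->  (1/(1 - x)) + 1/((1/(1 - x)) + 1) + ((1/(1 - x)) + 1)/(1/(1 - x)) = (-x^3 + 6x^2 - 11x + 7)/(x^2 - 3x + 2); check: E(3) = 55/12 but E(-1/2) = 1/2.   [not invariant]
(B) x + 1/(1 - x) - (x - 1)/x  ->  (1/(1 - x)) + 1/(1 - (1/(1 - x))) - ((1/(1 - x)) - 1)/(1/(1 - x)) = (x^2(1 - x) - x + (x - 1)^2)/(x(x - 1)); check: E(3) = 11/6 but E(-1/2) = -17/6.   [not invariant]
(C) x + 1/(1 - x) + (x - 1)/x  ->  (1/(1 - x)) + 1/(1 - (1/(1 - x))) + ((1/(1 - x)) - 1)/(1/(1 - x)), which simplifies back to x + 1/(1 - x) + (x - 1)/x; check: E(3) = 19/6, E(-1/2) = 19/6.   [invariant]
(D) x^2  ->  (1/(1 - x))^2 = (x - 1)^(-2); check: E(3) = 9 but E(-1/2) = 1/4.   [not invariant]

Only (C) is unchanged. Indeed f(f(x)) = 1/(1 - 1/(1-x)) = (1-x)/(-x) = (x-1)/x, so E(x) = x + f(x) + f(f(x)) is the sum over the whole 3-cycle; applying f just permutes the three terms cyclically (x -> f(x) -> f(f(x)) -> x), leaving the sum unchanged.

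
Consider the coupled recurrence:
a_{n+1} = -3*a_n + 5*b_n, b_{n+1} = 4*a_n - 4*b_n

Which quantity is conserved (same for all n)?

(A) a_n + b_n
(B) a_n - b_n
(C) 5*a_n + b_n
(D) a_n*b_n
A

Replace a_n by a_{n+1} = -3*a_n + 5*b_n and b_n by b_{n+1} = 4*a_n - 4*b_n in each option and simplify:
(A) a_n + b_n  ->  (-3*a_n + 5*b_n) + (4*a_n - 4*b_n) = a_n + b_n   [conserved]
(B) a_n - b_n  ->  (-3*a_n + 5*b_n) - (4*a_n - 4*b_n) = -7*a_n + 9*b_n   [not conserved]
(C) 5*a_n + b_n  ->  5*(-3*a_n + 5*b_n) + (4*a_n - 4*b_n) = -11*a_n + 21*b_n   [not conserved]
(D) a_n*b_n  ->  (-3*a_n + 5*b_n)*(4*a_n - 4*b_n) = -12*a_n^2 + 32*a_n*b_n - 20*b_n^2   [not conserved]

Only (A) a_n + b_n returns to itself after one step, so it is the conserved quantity.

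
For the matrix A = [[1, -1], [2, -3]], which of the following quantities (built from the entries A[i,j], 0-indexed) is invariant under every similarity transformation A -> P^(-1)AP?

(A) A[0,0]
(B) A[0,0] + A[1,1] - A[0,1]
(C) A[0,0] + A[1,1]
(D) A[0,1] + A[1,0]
C

A[0,0] + A[1,1] is the trace of A. By the cyclic property of the trace, tr(P^(-1)AP) = tr(APP^(-1)) = tr(A), so it is the same for every matrix similar to A.

The other combinations are not similarity invariants. For example, take P = [[1, -1], [0, 1]] (det P = 1), so P^(-1) = [[1, 1], [0, 1]] and
B = P^(-1)AP = [[3, -7], [2, -5]].
Evaluating each option on A and on B:
(A) A[0,0]: 1 for A, 3 for B -> changes
(B) A[0,0] + A[1,1] - A[0,1]: -1 for A, 5 for B -> changes
(C) A[0,0] + A[1,1]: -2 for A, -2 for B -> unchanged
(D) A[0,1] + A[1,0]: 1 for A, -5 for B -> changes

Only (C) A[0,0] + A[1,1] = -2 survives (and it does so for every P, not just this one), so it is the invariant.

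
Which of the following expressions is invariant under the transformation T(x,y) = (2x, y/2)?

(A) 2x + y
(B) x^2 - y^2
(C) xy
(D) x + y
C

An expression E(x,y) is invariant under T if E(T(x,y)) = E(x,y). Here T(x,y) = (2x, y/2).
Substitute the transformed coordinates into each option and compare with the original:
(A) 2x + y  ->  2(2x) + (y/2) = 4x + y/2   [differs from 2x + y: not invariant]
(B) x^2 - y^2  ->  (2x)^2 - (y/2)^2 = 4x^2 - y^2/4   [differs from x^2 - y^2: not invariant]
(C) xy  ->  (2x)(y/2) = xy   [equals xy: invariant]
(D) x + y  ->  (2x) + (y/2) = 2x + y/2   [differs from x + y: not invariant]

Only option (C), xy, is unchanged by the transformation.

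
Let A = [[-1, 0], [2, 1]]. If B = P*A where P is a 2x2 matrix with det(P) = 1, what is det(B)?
-1

By the multiplicative property of determinants, det(B) = det(P*A) = det(P) * det(A) = det(A),
so the determinant is invariant under multiplication by any determinant-1 matrix; we just need det(A).

det(A) = (-1)(1) - (0)(2) = -1 - 0 = -1

Therefore det(B) = 1 * (-1) = -1.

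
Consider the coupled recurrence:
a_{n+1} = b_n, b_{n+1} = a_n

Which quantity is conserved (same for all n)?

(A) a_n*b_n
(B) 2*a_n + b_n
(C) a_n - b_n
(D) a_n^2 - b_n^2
A

Replace a_n by a_{n+1} = b_n and b_n by b_{n+1} = a_n in each option and simplify:
(A) a_n*b_n  ->  (b_n)*(a_n) = a_n*b_n   [conserved]
(B) 2*a_n + b_n  ->  2*(b_n) + (a_n) = a_n + 2*b_n   [not conserved]
(C) a_n - b_n  ->  (b_n) - (a_n) = -a_n + b_n   [not conserved]
(D) a_n^2 - b_n^2  ->  (b_n)^2 - (a_n)^2 = -a_n^2 + b_n^2   [not conserved]

Only (A) a_n*b_n returns to itself after one step, so it is the conserved quantity.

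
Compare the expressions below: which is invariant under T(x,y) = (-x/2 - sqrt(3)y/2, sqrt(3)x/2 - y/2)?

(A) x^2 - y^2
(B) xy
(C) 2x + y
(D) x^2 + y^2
D

An expression E(x,y) is invariant under T if E(T(x,y)) = E(x,y). Here T(x,y) = (-x/2 - sqrt(3)y/2, sqrt(3)x/2 - y/2).
Substitute the transformed coordinates into each option and compare with the original:
(A) x^2 - y^2  ->  (-x/2 - sqrt(3)y/2)^2 - (sqrt(3)x/2 - y/2)^2 = -x^2/2 + sqrt(3)xy + y^2/2   [differs from x^2 - y^2: not invariant]
(B) xy  ->  (-x/2 - sqrt(3)y/2)(sqrt(3)x/2 - y/2) = -sqrt(3)x^2/4 - xy/2 + sqrt(3)y^2/4   [differs from xy: not invariant]
(C) 2x + y  ->  2(-x/2 - sqrt(3)y/2) + (sqrt(3)x/2 - y/2) = -x + sqrt(3)x/2 - sqrt(3)y - y/2   [differs from 2x + y: not invariant]
(D) x^2 + y^2  ->  (-x/2 - sqrt(3)y/2)^2 + (sqrt(3)x/2 - y/2)^2 = x^2 + y^2   [equals x^2 + y^2: invariant]

Only option (D), x^2 + y^2, is unchanged by the transformation.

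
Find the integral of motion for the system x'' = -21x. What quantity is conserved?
E = (x')^2 + 21x^2

Multiply the equation by x':
x' * x'' = -21x * x'
The left side is d/dt[(x')^2/2] and the right side is d/dt[-21x^2/2], so
d/dt[(x')^2/2 + 21x^2/2] = 0, i.e. (x')^2/2 + 21x^2/2 = constant.
Multiplying by 2, the integral of motion is E = (x')^2 + 21x^2.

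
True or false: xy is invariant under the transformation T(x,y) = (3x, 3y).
False

Substitute T(x,y) = (3x, 3y) into the expression and compare with the original.

Original: xy
After applying T: (3x)(3y) = 9xy

This differs from the original xy (difference: 8xy), so the expression is NOT invariant.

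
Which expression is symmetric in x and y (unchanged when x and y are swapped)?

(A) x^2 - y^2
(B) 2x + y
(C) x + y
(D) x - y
C

A symmetric expression is unchanged when the variables are permuted; here the transformation to test is the swap (x, y) -> (y, x).
Substitute the transformed coordinates into each option and compare with the original:
(A) x^2 - y^2  ->  (y)^2 - (x)^2 = -x^2 + y^2   [differs from x^2 - y^2: not invariant]
(B) 2x + y  ->  2(y) + (x) = x + 2y   [differs from 2x + y: not invariant]
(C) x + y  ->  (y) + (x) = x + y   [equals x + y: invariant]
(D) x - y  ->  (y) - (x) = -x + y   [differs from x - y: not invariant]

Only option (C), x + y, is unchanged by the transformation.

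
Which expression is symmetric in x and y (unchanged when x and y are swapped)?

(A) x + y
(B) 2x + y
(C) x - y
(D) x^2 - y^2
A

A symmetric expression is unchanged when the variables are permuted; here the transformation to test is the swap (x, y) -> (y, x).
Substitute the transformed coordinates into each option and compare with the original:
(A) x + y  ->  (y) + (x) = x + y   [equals x + y: invariant]
(B) 2x + y  ->  2(y) + (x) = x + 2y   [differs from 2x + y: not invariant]
(C) x - y  ->  (y) - (x) = -x + y   [differs from x - y: not invariant]
(D) x^2 - y^2  ->  (y)^2 - (x)^2 = -x^2 + y^2   [differs from x^2 - y^2: not invariant]

Only option (A), x + y, is unchanged by the transformation.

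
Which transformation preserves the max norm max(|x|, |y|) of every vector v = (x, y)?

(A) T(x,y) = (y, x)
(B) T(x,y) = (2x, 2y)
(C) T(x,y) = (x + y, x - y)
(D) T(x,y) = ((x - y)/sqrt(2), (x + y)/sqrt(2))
A

A transformation preserves a norm if ||T(v)|| = ||v|| for every v; a single vector where the norm changes rules an option out.

(A) T(x,y) = (y, x): preserves the norm -- it only permutes the coordinates and/or flips signs, which leaves max(|x|, |y|) unchanged.
(B) T(x,y) = (2x, 2y): v = (1, 0) has norm max(|1|, |0|) = 1, but T(v) = (2, 0) has norm 2 -- not preserved.
(C) T(x,y) = (x + y, x - y): v = (1, 1) has norm max(|1|, |1|) = 1, but T(v) = (2, 0) has norm 2 -- not preserved.
(D) T(x,y) = ((x - y)/sqrt(2), (x + y)/sqrt(2)): v = (1, 0) has norm max(|1|, |0|) = 1, but T(v) = (sqrt(2)/2, sqrt(2)/2) has norm sqrt(2)/2 -- not preserved.

Therefore the answer is (A).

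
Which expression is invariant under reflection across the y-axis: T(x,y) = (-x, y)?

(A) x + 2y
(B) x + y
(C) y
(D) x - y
C

The map is reflection across the y-axis: T(x,y) = (-x, y).
Substitute the transformed coordinates into each option and compare with the original:
(A) x + 2y  ->  (-x) + 2(y) = -x + 2y   [differs from x + 2y: not invariant]
(B) x + y  ->  (-x) + (y) = -x + y   [differs from x + y: not invariant]
(C) y  ->  (y) = y   [equals y: invariant]
(D) x - y  ->  (-x) - (y) = -x - y   [differs from x - y: not invariant]

Only option (C), y, is unchanged by the transformation.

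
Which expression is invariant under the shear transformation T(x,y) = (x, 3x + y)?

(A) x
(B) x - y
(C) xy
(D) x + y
A

Under the shear T(x,y) = (x, 3x + y):
Substitute the transformed coordinates into each option and compare with the original:
(A) x  ->  (x) = x   [equals x: invariant]
(B) x - y  ->  (x) - (3x + y) = -2x - y   [differs from x - y: not invariant]
(C) xy  ->  (x)(3x + y) = 3x^2 + xy   [differs from xy: not invariant]
(D) x + y  ->  (x) + (3x + y) = 4x + y   [differs from x + y: not invariant]

Only option (A), x, is unchanged by the transformation.
A vertical shear moves points parallel to the y-axis, so the x-coordinate (and any function of x alone) is unchanged.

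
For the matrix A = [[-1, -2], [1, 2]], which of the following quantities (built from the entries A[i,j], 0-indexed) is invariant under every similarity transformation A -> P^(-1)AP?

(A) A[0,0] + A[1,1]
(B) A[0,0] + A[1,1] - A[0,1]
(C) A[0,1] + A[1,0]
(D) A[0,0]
A

A[0,0] + A[1,1] is the trace of A. By the cyclic property of the trace, tr(P^(-1)AP) = tr(APP^(-1)) = tr(A), so it is the same for every matrix similar to A.

The other combinations are not similarity invariants. For example, take P = [[1, 2], [0, 1]] (det P = 1), so P^(-1) = [[1, -2], [0, 1]] and
B = P^(-1)AP = [[-3, -12], [1, 4]].
Evaluating each option on A and on B:
(A) A[0,0] + A[1,1]: 1 for A, 1 for B -> unchanged
(B) A[0,0] + A[1,1] - A[0,1]: 3 for A, 13 for B -> changes
(C) A[0,1] + A[1,0]: -1 for A, -11 for B -> changes
(D) A[0,0]: -1 for A, -3 for B -> changes

Only (A) A[0,0] + A[1,1] = 1 survives (and it does so for every P, not just this one), so it is the invariant.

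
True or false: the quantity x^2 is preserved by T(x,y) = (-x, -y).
True

Substitute T(x,y) = (-x, -y) into the expression and compare with the original.

Original: x^2
After applying T: (-x)^2 = x^2

This is identical to the original x^2, so the expression is invariant.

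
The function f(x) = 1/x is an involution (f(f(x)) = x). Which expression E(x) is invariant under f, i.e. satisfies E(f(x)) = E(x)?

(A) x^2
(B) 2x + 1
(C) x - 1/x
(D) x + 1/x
D

Replace x by f(x) = 1/x in each option and simplify. As a quick numerical cross-check, also compare E(3) with E(f(3)) = E(1/3).

(A) x^2  ->  (1/x)^2 = x^(-2); check: E(3) = 9 but E(1/3) = 1/9.   [not invariant]
(B) 2x + 1  ->  2(1/x) + 1 = (x + 2)/x; check: E(3) = 7 but E(1/3) = 5/3.   [not invariant]
(C) x - 1/x  ->  (1/x) - 1/(1/x) = -x + 1/x; check: E(3) = 8/3 but E(1/3) = -8/3.   [not invariant]
(D) x + 1/x  ->  (1/x) + 1/(1/x), which simplifies back to x + 1/x; check: E(3) = 10/3, E(1/3) = 10/3.   [invariant]

Only (D) is unchanged. E is symmetric under swapping x with f(x) = 1/x, which is exactly what an involution does.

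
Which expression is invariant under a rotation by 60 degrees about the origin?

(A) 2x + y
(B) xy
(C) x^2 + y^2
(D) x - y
C

A rotation by 60 degrees sends (x, y) to (x/2 - sqrt(3)y/2, sqrt(3)x/2 + y/2).
Substitute the transformed coordinates into each option and compare with the original:
(A) 2x + y  ->  2(x/2 - sqrt(3)y/2) + (sqrt(3)x/2 + y/2) = sqrt(3)x/2 + x - sqrt(3)y + y/2   [differs from 2x + y: not invariant]
(B) xy  ->  (x/2 - sqrt(3)y/2)(sqrt(3)x/2 + y/2) = sqrt(3)x^2/4 - xy/2 - sqrt(3)y^2/4   [differs from xy: not invariant]
(C) x^2 + y^2  ->  (x/2 - sqrt(3)y/2)^2 + (sqrt(3)x/2 + y/2)^2 = x^2 + y^2   [equals x^2 + y^2: invariant]
(D) x - y  ->  (x/2 - sqrt(3)y/2) - (sqrt(3)x/2 + y/2) = -sqrt(3)x/2 + x/2 - sqrt(3)y/2 - y/2   [differs from x - y: not invariant]

Only option (C), x^2 + y^2, is unchanged by the transformation.
Geometrically, x^2 + y^2 is the squared distance from the origin, which every rotation about the origin preserves.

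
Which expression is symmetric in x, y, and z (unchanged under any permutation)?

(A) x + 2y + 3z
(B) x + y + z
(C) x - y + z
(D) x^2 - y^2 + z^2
B

A symmetric expression is unchanged when the variables are permuted; here the transformation to test is the swap (x, y) -> (y, x).
A symmetric expression must survive every permutation; the single swap x <-> y already eliminates the distractors, and the keyed expression is also unchanged by x <-> z and y <-> z (each variable enters it in exactly the same way).
Substitute the transformed coordinates into each option and compare with the original:
(A) x + 2y + 3z  ->  (y) + 2(x) + 3z = 2x + y + 3z   [differs from x + 2y + 3z: not invariant]
(B) x + y + z  ->  (y) + (x) + z = x + y + z   [equals x + y + z: invariant]
(C) x - y + z  ->  (y) - (x) + z = -x + y + z   [differs from x - y + z: not invariant]
(D) x^2 - y^2 + z^2  ->  (y)^2 - (x)^2 + z^2 = -x^2 + y^2 + z^2   [differs from x^2 - y^2 + z^2: not invariant]

Only option (B), x + y + z, is unchanged by the transformation.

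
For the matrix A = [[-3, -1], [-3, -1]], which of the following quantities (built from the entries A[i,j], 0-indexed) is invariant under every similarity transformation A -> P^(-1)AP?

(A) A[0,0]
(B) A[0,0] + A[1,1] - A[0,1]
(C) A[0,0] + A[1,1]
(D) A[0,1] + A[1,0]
C

A[0,0] + A[1,1] is the trace of A. By the cyclic property of the trace, tr(P^(-1)AP) = tr(APP^(-1)) = tr(A), so it is the same for every matrix similar to A.

The other combinations are not similarity invariants. For example, take P = [[1, -1], [0, 1]] (det P = 1), so P^(-1) = [[1, 1], [0, 1]] and
B = P^(-1)AP = [[-6, 4], [-3, 2]].
Evaluating each option on A and on B:
(A) A[0,0]: -3 for A, -6 for B -> changes
(B) A[0,0] + A[1,1] - A[0,1]: -3 for A, -8 for B -> changes
(C) A[0,0] + A[1,1]: -4 for A, -4 for B -> unchanged
(D) A[0,1] + A[1,0]: -4 for A, 1 for B -> changes

Only (C) A[0,0] + A[1,1] = -4 survives (and it does so for every P, not just this one), so it is the invariant.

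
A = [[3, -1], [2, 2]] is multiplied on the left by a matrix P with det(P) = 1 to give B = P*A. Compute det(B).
8

By the multiplicative property of determinants, det(B) = det(P*A) = det(P) * det(A) = det(A),
so the determinant is invariant under multiplication by any determinant-1 matrix; we just need det(A).

det(A) = (3)(2) - (-1)(2) = 6 - (-2) = 8

Therefore det(B) = 1 * 8 = 8.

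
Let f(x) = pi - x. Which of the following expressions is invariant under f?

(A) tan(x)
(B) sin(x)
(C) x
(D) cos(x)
B

For f(x) = pi - x:
sin(pi - x) = sin(x), so sine is invariant under this transformation.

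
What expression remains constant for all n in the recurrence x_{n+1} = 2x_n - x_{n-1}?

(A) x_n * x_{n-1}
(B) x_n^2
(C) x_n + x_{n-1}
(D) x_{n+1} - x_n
D

For the recurrence x_{n+1} = 2x_n - x_{n-1}:

If x_{n+1} = 2x_n - x_{n-1}, then:
x_{n+1} - x_n = x_n - x_{n-1}
The first difference is constant throughout the sequence.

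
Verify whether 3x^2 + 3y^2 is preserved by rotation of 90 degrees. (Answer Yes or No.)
Yes

Applying rotation by 90 degrees: x' = x*cos(90 degrees) - y*sin(90 degrees) = -y, y' = x*sin(90 degrees) + y*cos(90 degrees) = x

Substituting into 3x^2 + 3y^2:
3(-y)^2 + 3(x)^2
= 3x^2 + 3y^2

This equals the original expression 3x^2 + 3y^2, so it IS invariant.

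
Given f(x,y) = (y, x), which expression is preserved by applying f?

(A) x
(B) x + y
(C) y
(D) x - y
B

For f(x,y) = (y, x):
After applying f: x' = y, y' = x. So x' + y' = y + x = x + y.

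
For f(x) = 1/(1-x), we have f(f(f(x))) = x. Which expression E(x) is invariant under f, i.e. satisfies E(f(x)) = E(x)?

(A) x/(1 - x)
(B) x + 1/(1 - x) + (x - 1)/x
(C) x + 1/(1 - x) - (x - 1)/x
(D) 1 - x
B

Replace x by f(x) = 1/(1 - x) in each option and simplify. As a quick numerical cross-check, also compare E(3) with E(f(3)) = E(-1/2).

(A) x/(1 - x)  ->  (1/(1 - x))/(1 - (1/(1 - x))) = -1/x; check: E(3) = -3/2 but E(-1/2) = -1/3.   [not invariant]
(B) x + 1/(1 - x) + (x - 1)/x  ->  (1/(1 - x)) + 1/(1 - (1/(1 - x))) + ((1/(1 - x)) - 1)/(1/(1 - x)), which simplifies back to x + 1/(1 - x) + (x - 1)/x; check: E(3) = 19/6, E(-1/2) = 19/6.   [invariant]
(C) x + 1/(1 - x) - (x - 1)/x  ->  (1/(1 - x)) + 1/(1 - (1/(1 - x))) - ((1/(1 - x)) - 1)/(1/(1 - x)) = (x^2(1 - x) - x + (x - 1)^2)/(x(x - 1)); check: E(3) = 11/6 but E(-1/2) = -17/6.   [not invariant]
(D) 1 - x  ->  1 - (1/(1 - x)) = x/(x - 1); check: E(3) = -2 but E(-1/2) = 3/2.   [not invariant]

Only (B) is unchanged. Indeed f(f(x)) = 1/(1 - 1/(1-x)) = (1-x)/(-x) = (x-1)/x, so E(x) = x + f(x) + f(f(x)) is the sum over the whole 3-cycle; applying f just permutes the three terms cyclically (x -> f(x) -> f(f(x)) -> x), leaving the sum unchanged.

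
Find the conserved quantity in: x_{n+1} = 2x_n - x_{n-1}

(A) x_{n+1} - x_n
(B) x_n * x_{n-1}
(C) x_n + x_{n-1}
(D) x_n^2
A

For the recurrence x_{n+1} = 2x_n - x_{n-1}:

If x_{n+1} = 2x_n - x_{n-1}, then:
x_{n+1} - x_n = x_n - x_{n-1}
The first difference is constant throughout the sequence.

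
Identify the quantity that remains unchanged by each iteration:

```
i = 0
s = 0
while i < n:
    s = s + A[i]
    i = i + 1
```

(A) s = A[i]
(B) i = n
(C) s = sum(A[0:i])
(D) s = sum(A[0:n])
C

A loop invariant must hold before the first iteration and be re-established by every execution of the body.

(C) s = sum(A[0:i]): Initially i = 0 and s = 0 = sum of the empty slice A[0:0]. If s = sum(A[0:i]) holds at the top of an iteration, the body sets s to sum(A[0:i]) + A[i] = sum(A[0:i+1]) and then i to i+1, so s = sum(A[0:i]) holds again. At exit i = n, giving s = sum(A[0:n]).

The other options fail:
(A) s = A[i]: after the first iteration s = A[0] but i = 1, so s = A[i] compares s with the wrong element (and fails in general).
(B) i = n: false initially (i = 0); it is the exit condition, not an invariant.
(D) s = sum(A[0:n]): false before the loop (s = 0, not the full sum) -- it only becomes true at exit.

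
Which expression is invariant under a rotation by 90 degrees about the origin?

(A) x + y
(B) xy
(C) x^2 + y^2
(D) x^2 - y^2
C

A rotation by 90 degrees sends (x, y) to (-y, x).
Substitute the transformed coordinates into each option and compare with the original:
(A) x + y  ->  (-y) + (x) = x - y   [differs from x + y: not invariant]
(B) xy  ->  (-y)(x) = -xy   [differs from xy: not invariant]
(C) x^2 + y^2  ->  (-y)^2 + (x)^2 = x^2 + y^2   [equals x^2 + y^2: invariant]
(D) x^2 - y^2  ->  (-y)^2 - (x)^2 = -x^2 + y^2   [differs from x^2 - y^2: not invariant]

Only option (C), x^2 + y^2, is unchanged by the transformation.
Geometrically, x^2 + y^2 is the squared distance from the origin, which every rotation about the origin preserves.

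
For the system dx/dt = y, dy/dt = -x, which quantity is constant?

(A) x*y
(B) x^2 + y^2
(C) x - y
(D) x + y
B

A first integral I satisfies dI/dt = 0 along every solution. Differentiate each option and use the equation of motion:
(A) d/dt[x*y] = (dx/dt)y + x(dy/dt) = y^2 - x^2, not identically 0
(B) d/dt[x^2 + y^2] = 2x*dx/dt + 2y*dy/dt = 2x*y + 2y*(-x) = 0
(C) d/dt[x - y] = y - (-x) = x + y, not identically 0
(D) d/dt[x + y] = y + (-x) = y - x, not identically 0

Only (B) has zero time-derivative. So x^2 + y^2 (the squared radius; trajectories are circles) is the conserved quantity.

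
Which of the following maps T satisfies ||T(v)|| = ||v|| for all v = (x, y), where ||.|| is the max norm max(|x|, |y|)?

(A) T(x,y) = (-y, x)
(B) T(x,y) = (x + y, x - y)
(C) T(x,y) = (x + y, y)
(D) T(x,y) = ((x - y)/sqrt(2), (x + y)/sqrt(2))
A

A transformation preserves a norm if ||T(v)|| = ||v|| for every v; a single vector where the norm changes rules an option out.

(A) T(x,y) = (-y, x): preserves the norm -- it only permutes the coordinates and/or flips signs, which leaves max(|x|, |y|) unchanged.
(B) T(x,y) = (x + y, x - y): v = (1, 1) has norm max(|1|, |1|) = 1, but T(v) = (2, 0) has norm 2 -- not preserved.
(C) T(x,y) = (x + y, y): v = (1, 1) has norm max(|1|, |1|) = 1, but T(v) = (2, 1) has norm 2 -- not preserved.
(D) T(x,y) = ((x - y)/sqrt(2), (x + y)/sqrt(2)): v = (1, 0) has norm max(|1|, |0|) = 1, but T(v) = (sqrt(2)/2, sqrt(2)/2) has norm sqrt(2)/2 -- not preserved.

Therefore the answer is (A).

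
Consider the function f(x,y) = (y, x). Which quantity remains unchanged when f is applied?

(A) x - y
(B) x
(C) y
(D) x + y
D

For f(x,y) = (y, x):
After applying f: x' = y, y' = x. So x' + y' = y + x = x + y.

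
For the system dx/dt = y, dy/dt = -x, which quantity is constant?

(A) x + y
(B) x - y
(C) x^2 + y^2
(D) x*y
C

A first integral I satisfies dI/dt = 0 along every solution. Differentiate each option and use the equation of motion:
(A) d/dt[x + y] = y + (-x) = y - x, not identically 0
(B) d/dt[x - y] = y - (-x) = x + y, not identically 0
(C) d/dt[x^2 + y^2] = 2x*dx/dt + 2y*dy/dt = 2x*y + 2y*(-x) = 0
(D) d/dt[x*y] = (dx/dt)y + x(dy/dt) = y^2 - x^2, not identically 0

Only (C) has zero time-derivative. So x^2 + y^2 (the squared radius; trajectories are circles) is the conserved quantity.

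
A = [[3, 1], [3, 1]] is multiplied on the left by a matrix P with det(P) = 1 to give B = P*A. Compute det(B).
0

By the multiplicative property of determinants, det(B) = det(P*A) = det(P) * det(A) = det(A),
so the determinant is invariant under multiplication by any determinant-1 matrix; we just need det(A).

det(A) = (3)(1) - (1)(3) = 3 - 3 = 0

Therefore det(B) = 1 * 0 = 0.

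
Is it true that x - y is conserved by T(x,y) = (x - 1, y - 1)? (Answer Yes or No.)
Yes

Substitute T(x,y) = (x - 1, y - 1) into the expression and compare with the original.

Original: x - y
After applying T: (x - 1) - (y - 1) = x - y

This is identical to the original x - y, so the expression is invariant.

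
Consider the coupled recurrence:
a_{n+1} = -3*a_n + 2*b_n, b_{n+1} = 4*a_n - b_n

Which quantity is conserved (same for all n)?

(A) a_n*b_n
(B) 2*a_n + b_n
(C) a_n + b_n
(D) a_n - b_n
C

Replace a_n by a_{n+1} = -3*a_n + 2*b_n and b_n by b_{n+1} = 4*a_n - b_n in each option and simplify:
(A) a_n*b_n  ->  (-3*a_n + 2*b_n)*(4*a_n - b_n) = -12*a_n^2 + 11*a_n*b_n - 2*b_n^2   [not conserved]
(B) 2*a_n + b_n  ->  2*(-3*a_n + 2*b_n) + (4*a_n - b_n) = -2*a_n + 3*b_n   [not conserved]
(C) a_n + b_n  ->  (-3*a_n + 2*b_n) + (4*a_n - b_n) = a_n + b_n   [conserved]
(D) a_n - b_n  ->  (-3*a_n + 2*b_n) - (4*a_n - b_n) = -7*a_n + 3*b_n   [not conserved]

Only (C) a_n + b_n returns to itself after one step, so it is the conserved quantity.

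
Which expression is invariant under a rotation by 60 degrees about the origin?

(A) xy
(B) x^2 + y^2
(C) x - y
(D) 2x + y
B

A rotation by 60 degrees sends (x, y) to (x/2 - sqrt(3)y/2, sqrt(3)x/2 + y/2).
Substitute the transformed coordinates into each option and compare with the original:
(A) xy  ->  (x/2 - sqrt(3)y/2)(sqrt(3)x/2 + y/2) = sqrt(3)x^2/4 - xy/2 - sqrt(3)y^2/4   [differs from xy: not invariant]
(B) x^2 + y^2  ->  (x/2 - sqrt(3)y/2)^2 + (sqrt(3)x/2 + y/2)^2 = x^2 + y^2   [equals x^2 + y^2: invariant]
(C) x - y  ->  (x/2 - sqrt(3)y/2) - (sqrt(3)x/2 + y/2) = -sqrt(3)x/2 + x/2 - sqrt(3)y/2 - y/2   [differs from x - y: not invariant]
(D) 2x + y  ->  2(x/2 - sqrt(3)y/2) + (sqrt(3)x/2 + y/2) = sqrt(3)x/2 + x - sqrt(3)y + y/2   [differs from 2x + y: not invariant]

Only option (B), x^2 + y^2, is unchanged by the transformation.
Geometrically, x^2 + y^2 is the squared distance from the origin, which every rotation about the origin preserves.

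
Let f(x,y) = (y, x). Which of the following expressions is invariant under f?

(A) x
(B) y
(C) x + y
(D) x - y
C

For f(x,y) = (y, x):
After applying f: x' = y, y' = x. So x' + y' = y + x = x + y.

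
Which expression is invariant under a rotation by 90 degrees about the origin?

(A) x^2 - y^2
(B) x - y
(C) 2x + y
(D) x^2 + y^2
D

A rotation by 90 degrees sends (x, y) to (-y, x).
Substitute the transformed coordinates into each option and compare with the original:
(A) x^2 - y^2  ->  (-y)^2 - (x)^2 = -x^2 + y^2   [differs from x^2 - y^2: not invariant]
(B) x - y  ->  (-y) - (x) = -x - y   [differs from x - y: not invariant]
(C) 2x + y  ->  2(-y) + (x) = x - 2y   [differs from 2x + y: not invariant]
(D) x^2 + y^2  ->  (-y)^2 + (x)^2 = x^2 + y^2   [equals x^2 + y^2: invariant]

Only option (D), x^2 + y^2, is unchanged by the transformation.
Geometrically, x^2 + y^2 is the squared distance from the origin, which every rotation about the origin preserves.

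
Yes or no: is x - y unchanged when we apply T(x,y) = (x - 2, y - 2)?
Yes

Substitute T(x,y) = (x - 2, y - 2) into the expression and compare with the original.

Original: x - y
After applying T: (x - 2) - (y - 2) = x - y

This is identical to the original x - y, so the expression is invariant.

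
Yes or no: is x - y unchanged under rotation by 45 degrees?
No

Applying rotation by 45 degrees: x' = x*cos(45 degrees) - y*sin(45 degrees) = sqrt(2)x/2 - sqrt(2)y/2, y' = x*sin(45 degrees) + y*cos(45 degrees) = sqrt(2)x/2 + sqrt(2)y/2

Substituting into x - y:
(sqrt(2)x/2 - sqrt(2)y/2) - (sqrt(2)x/2 + sqrt(2)y/2)
= -sqrt(2)y

This differs from the original expression x - y, so it is NOT invariant.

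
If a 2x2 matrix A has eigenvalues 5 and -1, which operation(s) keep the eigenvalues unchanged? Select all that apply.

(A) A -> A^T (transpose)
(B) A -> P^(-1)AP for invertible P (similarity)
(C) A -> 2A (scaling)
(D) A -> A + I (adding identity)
A and B

Eigenvalues are preserved by:
1. Similarity transformations: A -> P^(-1)AP (same characteristic polynomial)
2. Transpose: A^T has the same eigenvalues as A

Eigenvalues are NOT preserved by:
- Adding identity: eigenvalues become 5+1, -1+1
- Scaling: eigenvalues become 10, -2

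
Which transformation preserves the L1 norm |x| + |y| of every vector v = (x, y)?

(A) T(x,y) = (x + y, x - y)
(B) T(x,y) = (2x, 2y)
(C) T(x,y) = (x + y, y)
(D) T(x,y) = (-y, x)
D

A transformation preserves a norm if ||T(v)|| = ||v|| for every v; a single vector where the norm changes rules an option out.

(A) T(x,y) = (x + y, x - y): v = (1, 0) has norm |1| + |0| = 1, but T(v) = (1, 1) has norm 2 -- not preserved.
(B) T(x,y) = (2x, 2y): v = (1, 0) has norm |1| + |0| = 1, but T(v) = (2, 0) has norm 2 -- not preserved.
(C) T(x,y) = (x + y, y): v = (0, 1) has norm |0| + |1| = 1, but T(v) = (1, 1) has norm 2 -- not preserved.
(D) T(x,y) = (-y, x): preserves the norm -- it only permutes the coordinates and/or flips signs, which leaves |x| + |y| unchanged.

Therefore the answer is (D).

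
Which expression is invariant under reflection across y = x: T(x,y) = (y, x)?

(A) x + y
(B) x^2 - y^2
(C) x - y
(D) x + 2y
A

The map is reflection across y = x: T(x,y) = (y, x).
Substitute the transformed coordinates into each option and compare with the original:
(A) x + y  ->  (y) + (x) = x + y   [equals x + y: invariant]
(B) x^2 - y^2  ->  (y)^2 - (x)^2 = -x^2 + y^2   [differs from x^2 - y^2: not invariant]
(C) x - y  ->  (y) - (x) = -x + y   [differs from x - y: not invariant]
(D) x + 2y  ->  (y) + 2(x) = 2x + y   [differs from x + 2y: not invariant]

Only option (A), x + y, is unchanged by the transformation.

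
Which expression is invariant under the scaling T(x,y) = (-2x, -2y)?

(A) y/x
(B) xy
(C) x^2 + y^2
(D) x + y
A

Under the uniform scaling T(x,y) = (-2x, -2y):
Substitute the transformed coordinates into each option and compare with the original:
(A) y/x  ->  (-2y)/(-2x) = y/x   [equals y/x: invariant]
(B) xy  ->  (-2x)(-2y) = 4xy   [differs from xy: not invariant]
(C) x^2 + y^2  ->  (-2x)^2 + (-2y)^2 = 4x^2 + 4y^2   [differs from x^2 + y^2: not invariant]
(D) x + y  ->  (-2x) + (-2y) = -2x - 2y   [differs from x + y: not invariant]

Only option (A), y/x, is unchanged by the transformation.
The common factor -2 cancels in a ratio of coordinates, while sums, products and sums of squares pick up factors of -2 or 4.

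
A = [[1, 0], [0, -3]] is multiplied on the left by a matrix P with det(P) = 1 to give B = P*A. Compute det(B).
-3

By the multiplicative property of determinants, det(B) = det(P*A) = det(P) * det(A) = det(A),
so the determinant is invariant under multiplication by any determinant-1 matrix; we just need det(A).

det(A) = (1)(-3) - (0)(0) = -3 - 0 = -3

Therefore det(B) = 1 * (-3) = -3.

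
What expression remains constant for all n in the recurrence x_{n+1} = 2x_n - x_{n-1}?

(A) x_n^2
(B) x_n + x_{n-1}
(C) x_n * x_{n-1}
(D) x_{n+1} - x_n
D

For the recurrence x_{n+1} = 2x_n - x_{n-1}:

If x_{n+1} = 2x_n - x_{n-1}, then:
x_{n+1} - x_n = x_n - x_{n-1}
The first difference is constant throughout the sequence.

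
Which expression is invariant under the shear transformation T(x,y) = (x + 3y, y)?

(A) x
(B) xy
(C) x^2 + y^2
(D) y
D

Under the shear T(x,y) = (x + 3y, y):
Substitute the transformed coordinates into each option and compare with the original:
(A) x  ->  (x + 3y) = x + 3y   [differs from x: not invariant]
(B) xy  ->  (x + 3y)(y) = xy + 3y^2   [differs from xy: not invariant]
(C) x^2 + y^2  ->  (x + 3y)^2 + (y)^2 = x^2 + 6xy + 10y^2   [differs from x^2 + y^2: not invariant]
(D) y  ->  (y) = y   [equals y: invariant]

Only option (D), y, is unchanged by the transformation.
A horizontal shear moves points parallel to the x-axis, so the y-coordinate (and any function of y alone) is unchanged.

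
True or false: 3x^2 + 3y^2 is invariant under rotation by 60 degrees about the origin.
True

Applying rotation by 60 degrees: x' = x*cos(60 degrees) - y*sin(60 degrees) = x/2 - sqrt(3)y/2, y' = x*sin(60 degrees) + y*cos(60 degrees) = sqrt(3)x/2 + y/2

Substituting into 3x^2 + 3y^2:
3(x/2 - sqrt(3)y/2)^2 + 3(sqrt(3)x/2 + y/2)^2
= 3x^2 + 3y^2

This equals the original expression 3x^2 + 3y^2, so it IS invariant.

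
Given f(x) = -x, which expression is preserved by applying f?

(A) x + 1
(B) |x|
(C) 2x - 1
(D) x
B

For f(x) = -x:
Applying f replaces x by -x. Since |-x| = |x|, the absolute value is unchanged by f, whereas x -> -x, 2x - 1 -> -2x - 1 and x + 1 -> -x + 1 all change.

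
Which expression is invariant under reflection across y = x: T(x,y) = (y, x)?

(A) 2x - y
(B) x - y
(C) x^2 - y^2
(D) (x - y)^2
D

The map is reflection across y = x: T(x,y) = (y, x).
Substitute the transformed coordinates into each option and compare with the original:
(A) 2x - y  ->  2(y) - (x) = -x + 2y   [differs from 2x - y: not invariant]
(B) x - y  ->  (y) - (x) = -x + y   [differs from x - y: not invariant]
(C) x^2 - y^2  ->  (y)^2 - (x)^2 = -x^2 + y^2   [differs from x^2 - y^2: not invariant]
(D) (x - y)^2  ->  ((y) - (x))^2 = x^2 - 2xy + y^2   [equals (x - y)^2: invariant]

Only option (D), (x - y)^2, is unchanged by the transformation.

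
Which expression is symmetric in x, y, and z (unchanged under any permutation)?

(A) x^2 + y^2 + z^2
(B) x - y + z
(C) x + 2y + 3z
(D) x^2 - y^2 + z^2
A

A symmetric expression is unchanged when the variables are permuted; here the transformation to test is the swap (x, y) -> (y, x).
A symmetric expression must survive every permutation; the single swap x <-> y already eliminates the distractors, and the keyed expression is also unchanged by x <-> z and y <-> z (each variable enters it in exactly the same way).
Substitute the transformed coordinates into each option and compare with the original:
(A) x^2 + y^2 + z^2  ->  (y)^2 + (x)^2 + z^2 = x^2 + y^2 + z^2   [equals x^2 + y^2 + z^2: invariant]
(B) x - y + z  ->  (y) - (x) + z = -x + y + z   [differs from x - y + z: not invariant]
(C) x + 2y + 3z  ->  (y) + 2(x) + 3z = 2x + y + 3z   [differs from x + 2y + 3z: not invariant]
(D) x^2 - y^2 + z^2  ->  (y)^2 - (x)^2 + z^2 = -x^2 + y^2 + z^2   [differs from x^2 - y^2 + z^2: not invariant]

Only option (A), x^2 + y^2 + z^2, is unchanged by the transformation.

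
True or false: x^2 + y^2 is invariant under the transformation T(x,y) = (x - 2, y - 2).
False

Substitute T(x,y) = (x - 2, y - 2) into the expression and compare with the original.

Original: x^2 + y^2
After applying T: (x - 2)^2 + (y - 2)^2 = x^2 - 4x + y^2 - 4y + 8

This differs from the original x^2 + y^2 (difference: -4x - 4y + 8), so the expression is NOT invariant.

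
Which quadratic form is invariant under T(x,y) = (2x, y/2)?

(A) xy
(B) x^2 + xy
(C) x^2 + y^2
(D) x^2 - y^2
A

T multiplies x by 2 and divides y by 2.
Substitute the transformed coordinates into each option and compare with the original:
(A) xy  ->  (2x)(y/2) = xy   [equals xy: invariant]
(B) x^2 + xy  ->  (2x)^2 + (2x)(y/2) = 4x^2 + xy   [differs from x^2 + xy: not invariant]
(C) x^2 + y^2  ->  (2x)^2 + (y/2)^2 = 4x^2 + y^2/4   [differs from x^2 + y^2: not invariant]
(D) x^2 - y^2  ->  (2x)^2 - (y/2)^2 = 4x^2 - y^2/4   [differs from x^2 - y^2: not invariant]

Only option (A), xy, is unchanged by the transformation.
The factors 2 and 1/2 cancel only in the pure product xy.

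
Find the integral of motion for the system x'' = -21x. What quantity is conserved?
E = (x')^2 + 21x^2

Multiply the equation by x':
x' * x'' = -21x * x'
The left side is d/dt[(x')^2/2] and the right side is d/dt[-21x^2/2], so
d/dt[(x')^2/2 + 21x^2/2] = 0, i.e. (x')^2/2 + 21x^2/2 = constant.
Multiplying by 2, the integral of motion is E = (x')^2 + 21x^2.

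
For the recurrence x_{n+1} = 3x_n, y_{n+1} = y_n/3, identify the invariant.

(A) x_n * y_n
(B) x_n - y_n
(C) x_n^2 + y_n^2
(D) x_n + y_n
A

For the recurrence x_{n+1} = 3x_n, y_{n+1} = y_n/3:

x_{n+1} * y_{n+1} = (3x_n) * (y_n/3) = x_n * y_n
The product is conserved.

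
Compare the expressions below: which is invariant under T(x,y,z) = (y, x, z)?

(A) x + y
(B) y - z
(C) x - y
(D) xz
A

Apply T(x,y,z) = (y, x, z) to each option, i.e. replace (x, y, z) by the transformed coordinates.
Substitute the transformed coordinates into each option and compare with the original:
(A) x + y  ->  (y) + (x) = x + y   [equals x + y: invariant]
(B) y - z  ->  (x) - (z) = x - z   [differs from y - z: not invariant]
(C) x - y  ->  (y) - (x) = -x + y   [differs from x - y: not invariant]
(D) xz  ->  (y)(z) = yz   [differs from xz: not invariant]

Only option (A), x + y, is unchanged by the transformation.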